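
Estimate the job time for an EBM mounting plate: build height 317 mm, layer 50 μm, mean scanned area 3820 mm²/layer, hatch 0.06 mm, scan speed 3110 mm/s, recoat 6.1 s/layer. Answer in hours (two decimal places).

46.80 hours

Number of layers: 317 / 0.05 → 6340 (rounded up).
Hatch length per layer = 3820 / 0.06 = 63666.7 mm.
Beam time per layer = 63666.7 / 3110 = 20.4716 s.
Per-layer time = 20.4716 + 6.1, so 26.5716 s.
Total: 6340 × 26.5716 s = 168463.944 s → 46.80 hours.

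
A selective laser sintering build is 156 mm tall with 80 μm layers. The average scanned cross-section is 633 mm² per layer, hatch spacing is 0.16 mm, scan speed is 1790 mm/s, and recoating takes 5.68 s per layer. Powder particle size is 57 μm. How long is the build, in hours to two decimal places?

4.27 hours

Layers = ⌈156/0.08⌉ = 1950.
Scan path per layer = 633 / 0.16 = 3956.3 mm.
Laser time per layer: 3956.3 / 1790 → 2.2102 s.
Layer cycle: 2.2102 + 5.68 → 7.8902 s.
Total: 1950 × 7.8902 s = 15385.89 s → 4.27 hours.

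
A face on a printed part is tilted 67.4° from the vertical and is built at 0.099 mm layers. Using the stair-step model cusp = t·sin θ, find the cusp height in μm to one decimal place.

91.4 μm

h_c = t·sin θ = 0.099 × 0.9232 = 0.091397 mm (91.4 μm).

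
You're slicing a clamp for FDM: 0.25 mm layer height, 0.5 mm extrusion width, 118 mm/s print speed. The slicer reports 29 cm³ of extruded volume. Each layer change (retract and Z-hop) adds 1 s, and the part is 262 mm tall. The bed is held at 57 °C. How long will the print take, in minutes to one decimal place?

Line area: 0.25 × 0.5 → 0.125 mm².
Toolpath length = 29 cm³ / 0.125 mm² = 29000 / 0.125 = 232000 mm.
Extrusion time = 232000 / 118 = 1966.1 s.
Layers = ⌈262/0.25⌉ = 1048.
Layer-change overhead = 1048 × 1 = 1048 s.
Altogether 1966.1 + 1048 = 3014.1 s, i.e. 50.2 minutes.

50.2 minutes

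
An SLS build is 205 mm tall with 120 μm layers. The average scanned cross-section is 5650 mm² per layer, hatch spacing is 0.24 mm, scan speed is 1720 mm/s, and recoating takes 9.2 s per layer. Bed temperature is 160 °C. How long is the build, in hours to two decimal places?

Number of layers: 205 / 0.12 → 1709 (rounded up).
Per-layer scan distance = 5650 / 0.24 = 23541.7 mm.
Per-layer scan time = 23541.7 / 1720 = 13.687 s.
Per-layer time: 13.687 + 9.2 → 22.887 s.
Build time = 1709 × 22.887 = 39113.883 s = 10.86 hours.

10.86 hours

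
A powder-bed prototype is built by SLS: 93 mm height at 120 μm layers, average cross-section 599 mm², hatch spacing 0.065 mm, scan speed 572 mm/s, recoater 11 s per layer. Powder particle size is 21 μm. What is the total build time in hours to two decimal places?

Layer count = ceil(93 / 0.12) = 775.
Hatch length per layer = 599 / 0.065 = 9215.4 mm.
Per-layer scan time = 9215.4 / 572 = 16.1108 s.
Time per layer = 16.1108 + 11, so 27.1108 s.
Total: 775 × 27.1108 s = 21010.87 s → 5.84 hours.

5.84 hours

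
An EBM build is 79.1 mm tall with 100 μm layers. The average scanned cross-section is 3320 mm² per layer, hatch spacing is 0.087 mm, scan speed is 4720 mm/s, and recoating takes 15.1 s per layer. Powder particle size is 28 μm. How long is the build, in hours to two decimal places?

Layers = ⌈79.1/0.1⌉ = 791.
Per-layer scan distance = 3320 / 0.087, so 38160.9 mm.
Beam time per layer = 38160.9 / 4720 = 8.0849 s.
Layer cycle = 8.0849 + 15.1, so 23.1849 s.
791 layers × 23.1849 s/layer = 18339.2559 s, i.e. 5.09 hours.

5.09 hours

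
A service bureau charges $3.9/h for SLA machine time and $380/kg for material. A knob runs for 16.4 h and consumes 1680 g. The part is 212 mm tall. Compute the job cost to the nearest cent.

$702.36

Time charge = 3.9 × 16.4, so $63.96.
Feedstock cost = 380 × 1680/1000, so $638.40.
Total = 63.96 + 638.40 = $702.36.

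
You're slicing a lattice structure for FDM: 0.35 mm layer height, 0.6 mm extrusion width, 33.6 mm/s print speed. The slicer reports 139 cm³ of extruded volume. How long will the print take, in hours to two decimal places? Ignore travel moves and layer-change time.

Extrusion cross-section = 0.35 × 0.6 = 0.21 mm².
Toolpath length = 139 cm³ / 0.21 mm² = 139000 / 0.21 = 661904.8 mm.
Time extruding: 661904.8 / 33.6 → 19699.5 s.
Converting: 19699.5 s = 5.47 hours.

5.47 hours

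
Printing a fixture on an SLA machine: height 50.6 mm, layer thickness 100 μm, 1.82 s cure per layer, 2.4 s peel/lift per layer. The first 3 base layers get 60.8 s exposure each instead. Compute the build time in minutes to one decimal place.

Layer count = ceil(50.6 / 0.1) = 506.
Base layers: 3 × (60.8 + 2.4) → 189.6 s.
Remaining layers: 503 × (1.82 + 2.4) → 2122.66 s.
Total = 189.6 + 2122.66 = 2312.26 s = 38.5 minutes.

38.5 minutes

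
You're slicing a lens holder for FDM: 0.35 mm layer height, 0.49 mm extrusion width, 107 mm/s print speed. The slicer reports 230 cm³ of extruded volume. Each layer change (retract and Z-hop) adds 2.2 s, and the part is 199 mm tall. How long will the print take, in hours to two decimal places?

3.83 hours

Bead cross-section = 0.35 × 0.49, so 0.1715 mm².
Path length: 230000 mm³ / 0.1715 mm² → 1341107.9 mm.
Extrusion time = 1341107.9 / 107, so 12533.7 s.
Layer count = ceil(199 / 0.35) = 569.
Layer-change overhead = 569 × 2.2 = 1251.8 s.
Altogether 12533.7 + 1251.8 = 13785.5 s, i.e. 3.83 hours.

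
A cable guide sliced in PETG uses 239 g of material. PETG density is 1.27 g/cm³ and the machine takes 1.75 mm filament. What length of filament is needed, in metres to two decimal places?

Extruded volume: 239/1.27 = 188.189 cm³ (188189 mm³).
A = π r² = π × 0.875² = 2.4053 mm².
L = V/A = 188189/2.4053 = 78239.3 mm → 78.24 m.

78.24 m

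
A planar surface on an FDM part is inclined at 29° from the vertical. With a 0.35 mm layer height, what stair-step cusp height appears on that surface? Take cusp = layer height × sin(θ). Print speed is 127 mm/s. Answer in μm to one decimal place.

Cusp = layer height × sin(29°) = 0.35 × 0.4848 = 0.16968 mm = 169.7 μm.

169.7 μm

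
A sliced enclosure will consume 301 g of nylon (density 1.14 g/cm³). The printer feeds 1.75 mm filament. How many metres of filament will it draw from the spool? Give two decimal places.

109.77 m

Extruded volume: 301/1.14 = 264.0351 cm³ (264035.1 mm³).
Cross-section of 1.75 mm filament: π·(1.75/2)² = 2.4053 mm².
Length = 264035.1 / 2.4053 = 109772.21 mm = 109.77 m.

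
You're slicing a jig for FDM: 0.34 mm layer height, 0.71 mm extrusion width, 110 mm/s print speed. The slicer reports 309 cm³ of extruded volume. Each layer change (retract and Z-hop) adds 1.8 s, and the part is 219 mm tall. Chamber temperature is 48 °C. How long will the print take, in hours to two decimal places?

3.55 hours

Bead cross-section: 0.34 × 0.71 → 0.2414 mm².
Path length: 309000 mm³ / 0.2414 mm² → 1280033.1 mm.
Time extruding = 1280033.1 / 110 = 11636.7 s.
Layer count = ceil(219 / 0.34) = 645.
Z-hop total = 645 × 1.8 = 1161 s.
Total = 11636.7 + 1161 = 12797.7 s = 3.55 hours.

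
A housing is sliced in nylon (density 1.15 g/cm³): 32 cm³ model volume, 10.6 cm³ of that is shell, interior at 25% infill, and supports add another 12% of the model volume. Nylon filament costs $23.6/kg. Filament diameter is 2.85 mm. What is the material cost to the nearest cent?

Infill region = 32 − 10.6, so 21.4 cm³.
Infill volume = 0.25 × 21.4, so 5.35 cm³.
Support = 0.12 × 32, so 3.84 cm³.
Total extruded = 10.6 + 5.35 + 3.84 = 19.79 cm³.
Mass: 19.79 × 1.15 → 22.7585 g.
At $23.6/kg: 22.7585/1000 × 23.6 = $0.54.

$0.54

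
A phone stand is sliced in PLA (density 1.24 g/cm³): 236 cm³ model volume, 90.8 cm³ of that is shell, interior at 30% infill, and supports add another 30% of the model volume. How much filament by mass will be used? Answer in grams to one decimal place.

Volume inside the shell = 236 − 90.8 = 145.2 cm³.
Deposited infill: 0.30 × 145.2 → 43.56 cm³.
Support = 0.30 × 236 = 70.8 cm³.
Deposited volume: 90.8 + 43.56 + 70.8 → 205.16 cm³.
Mass: 205.16 × 1.24 → 254.3984 g.

254.4 g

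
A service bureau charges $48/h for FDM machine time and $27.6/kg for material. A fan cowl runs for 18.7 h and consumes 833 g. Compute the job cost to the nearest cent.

$920.59

Machine cost: 48 × 18.7 → $897.60.
Material charge: 27.6 × 833/1000 → $22.9908.
Job cost: 897.60 + 22.9908 = 920.5908 ≈ $920.59.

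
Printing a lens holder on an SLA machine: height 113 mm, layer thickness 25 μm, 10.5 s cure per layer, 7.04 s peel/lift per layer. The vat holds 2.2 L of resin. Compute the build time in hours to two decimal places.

Layers = ⌈113/0.025⌉ = 4520.
Per-layer time = 10.5 + 7.04, so 17.54 s.
Total = 4520 × 17.54 = 79280.8 s = 22.02 hours.

22.02 hours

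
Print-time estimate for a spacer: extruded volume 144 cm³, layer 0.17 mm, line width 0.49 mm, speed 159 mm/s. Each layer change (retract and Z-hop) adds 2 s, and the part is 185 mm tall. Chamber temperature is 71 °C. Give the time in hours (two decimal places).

Bead cross-section: 0.17 × 0.49 → 0.0833 mm².
Total extruded path = 144000/0.0833 = 1728691.5 mm.
Print-move time = 1728691.5 / 159 = 10872.3 s.
Layers = ⌈185/0.17⌉ = 1089.
Layer-change overhead: 1089 × 2 → 2178 s.
Altogether 10872.3 + 2178 = 13050.3 s, i.e. 3.63 hours.

3.63 hours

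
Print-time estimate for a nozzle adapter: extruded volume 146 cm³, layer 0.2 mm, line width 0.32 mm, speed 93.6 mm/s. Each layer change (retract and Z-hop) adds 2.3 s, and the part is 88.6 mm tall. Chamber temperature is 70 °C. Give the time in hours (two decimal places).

Extrusion cross-section = 0.2 × 0.32, so 0.064 mm².
Total extruded path = 146000/0.064 = 2281250 mm.
Time extruding = 2281250 / 93.6 = 24372.3 s.
Layers = ⌈88.6/0.2⌉ = 443.
Layer-change overhead = 443 × 2.3 = 1018.9 s.
Altogether 24372.3 + 1018.9 = 25391.2 s, i.e. 7.05 hours.

7.05 hours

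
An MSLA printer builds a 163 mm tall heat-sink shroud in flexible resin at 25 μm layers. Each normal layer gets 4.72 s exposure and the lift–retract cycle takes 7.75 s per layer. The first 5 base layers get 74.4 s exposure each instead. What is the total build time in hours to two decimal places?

Number of layers: 163 / 0.025 → 6520 (rounded up).
Base layers: 5 × (74.4 + 7.75) → 410.75 s.
Regular layers = 6515 × (4.72 + 7.75) = 81242.05 s.
Sum: 410.75 + 81242.05 = 81652.8 s → 22.68 hours.

22.68 hours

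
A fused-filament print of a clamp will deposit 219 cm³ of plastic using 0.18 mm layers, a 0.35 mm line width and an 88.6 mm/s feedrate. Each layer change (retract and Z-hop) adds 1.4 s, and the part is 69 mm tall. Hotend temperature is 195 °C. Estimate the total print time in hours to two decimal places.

Line area = 0.18 × 0.35 = 0.063 mm².
Toolpath length = 219 cm³ / 0.063 mm² = 219000 / 0.063 = 3476190.5 mm.
Time extruding = 3476190.5 / 88.6, so 39234.7 s.
Number of layers: 69 / 0.18 → 384 (rounded up).
Z-hop total = 384 × 1.4, so 537.6 s.
Altogether 39234.7 + 537.6 = 39772.3 s, i.e. 11.05 hours.

11.05 hours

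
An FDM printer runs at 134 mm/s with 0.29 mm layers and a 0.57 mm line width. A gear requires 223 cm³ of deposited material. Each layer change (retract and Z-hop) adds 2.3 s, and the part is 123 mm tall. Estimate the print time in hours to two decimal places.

Bead cross-section = 0.29 × 0.57 = 0.1653 mm².
Toolpath length = 223 cm³ / 0.1653 mm² = 223000 / 0.1653 = 1349062.3 mm.
Print-move time: 1349062.3 / 134 → 10067.6 s.
Layers = ⌈123/0.29⌉ = 425.
Layer-change overhead = 425 × 2.3, so 977.5 s.
Altogether 10067.6 + 977.5 = 11045.1 s, i.e. 3.07 hours.

3.07 hours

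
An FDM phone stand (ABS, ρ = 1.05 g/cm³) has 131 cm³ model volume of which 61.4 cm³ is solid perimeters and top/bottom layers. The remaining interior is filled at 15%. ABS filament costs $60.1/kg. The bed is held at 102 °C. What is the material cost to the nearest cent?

$4.53

Infill region = 131 − 61.4 = 69.6 cm³.
Deposited infill: 0.15 × 69.6 → 10.44 cm³.
Total printed volume = 61.4 + 10.44 = 71.84 cm³.
Mass: 71.84 × 1.05 → 75.432 g.
Cost = 75.432 g / 1000 × $60.1/kg = $4.53.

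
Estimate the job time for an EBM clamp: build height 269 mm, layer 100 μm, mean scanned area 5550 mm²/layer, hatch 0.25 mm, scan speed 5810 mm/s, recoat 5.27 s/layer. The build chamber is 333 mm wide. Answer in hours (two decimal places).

6.79 hours

Number of layers: 269 / 0.1 → 2690 (rounded up).
Scan path per layer = 5550 / 0.25, so 22200 mm.
Scan time per layer = 22200 / 5810 = 3.821 s.
Per-layer time = 3.821 + 5.27 = 9.091 s.
2690 layers × 9.091 s/layer = 24454.79 s, i.e. 6.79 hours.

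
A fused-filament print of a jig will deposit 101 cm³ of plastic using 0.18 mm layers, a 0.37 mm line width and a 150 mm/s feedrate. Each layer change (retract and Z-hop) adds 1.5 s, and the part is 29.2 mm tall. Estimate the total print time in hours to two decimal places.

2.88 hours

Bead cross-section = 0.18 × 0.37 = 0.0666 mm².
Path length: 101000 mm³ / 0.0666 mm² → 1516516.5 mm.
Time extruding = 1516516.5 / 150, so 10110.1 s.
Layer count = ceil(29.2 / 0.18) = 163.
Z-hop total = 163 × 1.5 = 244.5 s.
Altogether 10110.1 + 244.5 = 10354.6 s, i.e. 2.88 hours.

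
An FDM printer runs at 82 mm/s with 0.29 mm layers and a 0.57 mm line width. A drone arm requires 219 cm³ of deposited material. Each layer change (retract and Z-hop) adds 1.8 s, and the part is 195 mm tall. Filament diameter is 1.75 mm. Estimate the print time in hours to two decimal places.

4.82 hours

Line area = 0.29 × 0.57 = 0.1653 mm².
Path length: 219000 mm³ / 0.1653 mm² → 1324863.9 mm.
Extrusion time = 1324863.9 / 82, so 16156.9 s.
Layers = ⌈195/0.29⌉ = 673.
Layer-change overhead = 673 × 1.8 = 1211.4 s.
Altogether 16156.9 + 1211.4 = 17368.3 s, i.e. 4.82 hours.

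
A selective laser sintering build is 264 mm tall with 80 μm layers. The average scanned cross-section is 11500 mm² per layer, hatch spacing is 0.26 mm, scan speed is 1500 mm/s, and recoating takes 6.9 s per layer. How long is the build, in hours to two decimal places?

33.35 hours

Layer count = ceil(264 / 0.08) = 3300.
Per-layer scan distance: 11500 / 0.26 → 44230.8 mm.
Per-layer scan time: 44230.8 / 1500 → 29.4872 s.
Per-layer time = 29.4872 + 6.9, so 36.3872 s.
Build time = 3300 × 36.3872 = 120077.76 s = 33.35 hours.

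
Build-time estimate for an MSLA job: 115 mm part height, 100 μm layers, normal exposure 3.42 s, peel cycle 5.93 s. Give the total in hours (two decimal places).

Layer count = ceil(115 / 0.1) = 1150.
Per-layer time: 3.42 + 5.93 → 9.35 s.
Total = 1150 × 9.35 = 10752.5 s = 2.99 hours.

2.99 hours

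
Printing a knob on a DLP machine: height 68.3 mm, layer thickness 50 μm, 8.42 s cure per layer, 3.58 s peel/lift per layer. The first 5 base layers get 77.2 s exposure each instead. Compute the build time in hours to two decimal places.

Number of layers: 68.3 / 0.05 → 1366 (rounded up).
Base layers: 5 × (77.2 + 3.58) → 403.9 s.
Regular layers = 1361 × (8.42 + 3.58) = 16332 s.
Sum: 403.9 + 16332 = 16735.9 s → 4.65 hours.

4.65 hours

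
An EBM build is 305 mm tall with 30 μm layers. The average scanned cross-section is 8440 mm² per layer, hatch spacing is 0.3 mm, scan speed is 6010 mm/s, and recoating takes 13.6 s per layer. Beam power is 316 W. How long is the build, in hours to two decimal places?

Layer count = ceil(305 / 0.03) = 10167.
Scan path per layer: 8440 / 0.3 → 28133.3 mm.
Scan time per layer = 28133.3 / 6010 = 4.6811 s.
Layer cycle = 4.6811 + 13.6 = 18.2811 s.
10167 layers × 18.2811 s/layer = 185863.9437 s, i.e. 51.63 hours.

51.63 hours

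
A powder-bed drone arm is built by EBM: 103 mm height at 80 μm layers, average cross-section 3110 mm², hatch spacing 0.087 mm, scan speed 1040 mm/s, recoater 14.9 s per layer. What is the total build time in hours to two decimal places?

Layer count = ceil(103 / 0.08) = 1288.
Hatch length per layer = 3110 / 0.087, so 35747.1 mm.
Per-layer scan time = 35747.1 / 1040 = 34.3722 s.
Time per layer = 34.3722 + 14.9, so 49.2722 s.
Build time = 1288 × 49.2722 = 63462.5936 s = 17.63 hours.

17.63 hours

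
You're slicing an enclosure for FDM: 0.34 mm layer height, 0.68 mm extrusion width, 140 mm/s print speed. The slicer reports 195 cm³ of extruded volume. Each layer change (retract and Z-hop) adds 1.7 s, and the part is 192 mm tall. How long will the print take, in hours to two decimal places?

Line area = 0.34 × 0.68, so 0.2312 mm².
Path length: 195000 mm³ / 0.2312 mm² → 843425.6 mm.
Extrusion time = 843425.6 / 140, so 6024.5 s.
Layer count = ceil(192 / 0.34) = 565.
Layer-change overhead = 565 × 1.7, so 960.5 s.
Total = 6024.5 + 960.5 = 6985 s = 1.94 hours.

1.94 hours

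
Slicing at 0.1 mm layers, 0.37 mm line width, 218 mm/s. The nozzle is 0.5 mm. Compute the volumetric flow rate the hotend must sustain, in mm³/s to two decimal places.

A = 0.1 × 0.37, so 0.037 mm².
Volumetric flow = 218 × 0.037 = 8.07 mm³/s.

8.07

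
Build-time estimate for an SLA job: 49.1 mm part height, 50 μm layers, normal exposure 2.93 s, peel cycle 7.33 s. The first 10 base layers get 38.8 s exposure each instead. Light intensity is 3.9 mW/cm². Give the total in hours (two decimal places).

Layer count = ceil(49.1 / 0.05) = 982.
Bottom layers: 10 × (38.8 + 7.33) → 461.3 s.
Regular layers: 972 × (2.93 + 7.33) → 9972.72 s.
Total = 461.3 + 9972.72 = 10434.02 s = 2.90 hours.

2.90 hours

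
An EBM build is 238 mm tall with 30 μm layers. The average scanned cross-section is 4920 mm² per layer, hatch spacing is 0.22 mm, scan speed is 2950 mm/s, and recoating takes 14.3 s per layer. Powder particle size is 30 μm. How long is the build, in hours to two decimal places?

48.22 hours

Layers = ⌈238/0.03⌉ = 7934.
Per-layer scan distance = 4920 / 0.22 = 22363.6 mm.
Scan time per layer: 22363.6 / 2950 → 7.5809 s.
Time per layer = 7.5809 + 14.3 = 21.8809 s.
Total: 7934 × 21.8809 s = 173603.0606 s → 48.22 hours.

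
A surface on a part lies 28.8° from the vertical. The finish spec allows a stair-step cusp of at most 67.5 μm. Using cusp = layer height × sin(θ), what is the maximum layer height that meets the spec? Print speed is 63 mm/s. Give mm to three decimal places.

0.140 mm

sin(28.8°) = 0.4818; t_max = 0.0675/0.4818 = 0.140 mm.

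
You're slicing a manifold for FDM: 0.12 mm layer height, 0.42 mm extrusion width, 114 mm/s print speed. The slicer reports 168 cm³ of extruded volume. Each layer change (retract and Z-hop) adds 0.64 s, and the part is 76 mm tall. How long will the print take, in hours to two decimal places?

8.23 hours

Extrusion cross-section = 0.12 × 0.42 = 0.0504 mm².
Total extruded path = 168000/0.0504 = 3333333.3 mm.
Time extruding: 3333333.3 / 114 → 29239.8 s.
Layer count = ceil(76 / 0.12) = 634.
Z-hop total = 634 × 0.64 = 405.76 s.
Total = 29239.8 + 405.76 = 29645.56 s = 8.23 hours.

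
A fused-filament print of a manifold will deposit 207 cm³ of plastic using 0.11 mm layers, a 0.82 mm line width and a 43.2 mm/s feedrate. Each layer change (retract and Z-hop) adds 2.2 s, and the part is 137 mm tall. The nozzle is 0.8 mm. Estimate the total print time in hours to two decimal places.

15.52 hours

Extrusion cross-section = 0.11 × 0.82 = 0.0902 mm².
Path length: 207000 mm³ / 0.0902 mm² → 2294900.2 mm.
Time extruding = 2294900.2 / 43.2 = 53122.7 s.
Number of layers: 137 / 0.11 → 1246 (rounded up).
Non-print overhead: 1246 × 2.2 → 2741.2 s.
Total = 53122.7 + 2741.2 = 55863.9 s = 15.52 hours.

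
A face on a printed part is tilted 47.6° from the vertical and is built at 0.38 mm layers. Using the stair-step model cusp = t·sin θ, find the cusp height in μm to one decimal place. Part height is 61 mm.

h_c = t·sin θ = 0.38 × 0.7385 = 0.28063 mm (280.6 μm).

280.6 μm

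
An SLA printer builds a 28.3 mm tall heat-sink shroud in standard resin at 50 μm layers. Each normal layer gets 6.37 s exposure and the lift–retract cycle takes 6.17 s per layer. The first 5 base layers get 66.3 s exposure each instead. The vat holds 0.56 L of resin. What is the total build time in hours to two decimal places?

2.05 hours

Layer count = ceil(28.3 / 0.05) = 566.
Bottom layers = 5 × (66.3 + 6.17), so 362.35 s.
Regular layers = 561 × (6.37 + 6.17), so 7034.94 s.
Total = 362.35 + 7034.94 = 7397.29 s = 2.05 hours.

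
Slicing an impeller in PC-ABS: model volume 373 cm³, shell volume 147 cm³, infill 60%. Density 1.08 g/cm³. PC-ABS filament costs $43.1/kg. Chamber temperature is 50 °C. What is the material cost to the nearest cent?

$13.15

Infill region = 373 − 147 = 226 cm³.
Infill volume = 0.60 × 226, so 135.6 cm³.
Total printed volume: 147 + 135.6 → 282.6 cm³.
Mass = 282.6 × 1.08, so 305.208 g.
Cost = 305.208 g / 1000 × $43.1/kg = $13.15.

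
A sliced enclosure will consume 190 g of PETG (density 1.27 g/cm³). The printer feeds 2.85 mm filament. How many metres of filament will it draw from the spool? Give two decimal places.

23.45 m

Volume = 190 g / 1.27 g·cm⁻³ = 149.6063 cm³ = 149606.3 mm³.
A = π r² = π × 1.425² = 6.3794 mm².
Length = 149606.3 / 6.3794 = 23451.47 mm = 23.45 m.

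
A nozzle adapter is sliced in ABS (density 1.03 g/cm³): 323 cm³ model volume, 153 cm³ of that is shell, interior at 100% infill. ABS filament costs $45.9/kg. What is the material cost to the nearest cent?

$15.27

Infill region = 323 − 153, so 170 cm³.
Infill deposited = 1.00 × 170, so 170 cm³.
Total extruded = 153 + 170, so 323 cm³.
Mass: 323 × 1.03 → 332.69 g.
Cost = 332.69 g / 1000 × $45.9/kg = $15.27.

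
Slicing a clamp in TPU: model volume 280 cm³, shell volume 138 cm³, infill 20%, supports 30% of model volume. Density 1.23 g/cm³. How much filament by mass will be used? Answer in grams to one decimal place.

308.0 g

Interior volume = 280 − 138, so 142 cm³.
Infill deposited = 0.20 × 142 = 28.4 cm³.
Support = 0.30 × 280 = 84 cm³.
Total printed volume = 138 + 28.4 + 84, so 250.4 cm³.
Mass: 250.4 × 1.23 → 307.992 g.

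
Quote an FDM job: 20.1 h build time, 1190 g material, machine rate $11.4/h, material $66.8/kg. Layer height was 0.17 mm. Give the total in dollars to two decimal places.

$308.63

Time charge = 11.4 × 20.1, so $229.14.
Material cost = 66.8 × 1190/1000, so $79.492.
Job cost: 229.14 + 79.492 = 308.632 ≈ $308.63.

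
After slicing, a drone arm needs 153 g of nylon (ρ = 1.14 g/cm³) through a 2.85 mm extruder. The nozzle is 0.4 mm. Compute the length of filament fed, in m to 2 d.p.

21.04 m

Volume = 153 g / 1.14 g·cm⁻³ = 134.2105 cm³ = 134210.5 mm³.
Cross-section of 2.85 mm filament: π·(2.85/2)² = 6.3794 mm².
L = V/A = 134210.5/6.3794 = 21038.11 mm → 21.04 m.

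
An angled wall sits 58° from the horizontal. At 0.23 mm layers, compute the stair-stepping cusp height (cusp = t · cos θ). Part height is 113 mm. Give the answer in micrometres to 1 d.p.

h_c = t·cos θ = 0.23 × 0.5299 = 0.121877 mm (121.9 μm).

121.9 μm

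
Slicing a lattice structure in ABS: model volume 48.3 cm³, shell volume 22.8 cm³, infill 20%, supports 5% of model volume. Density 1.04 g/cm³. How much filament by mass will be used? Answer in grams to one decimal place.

Infill region = 48.3 − 22.8, so 25.5 cm³.
Deposited infill: 0.20 × 25.5 → 5.1 cm³.
Support: 0.05 × 48.3 → 2.415 cm³.
Total printed volume: 22.8 + 5.1 + 2.415 → 30.315 cm³.
Mass: 30.315 × 1.04 → 31.5276 g.

31.5 g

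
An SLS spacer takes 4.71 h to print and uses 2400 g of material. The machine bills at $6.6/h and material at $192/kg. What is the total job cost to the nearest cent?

$491.89

Machine-time cost = 6.6 × 4.71, so $31.086.
Feedstock cost = 192 × 2400/1000, so $460.80.
Total = 31.086 + 460.80 = 491.886 ≈ $491.89.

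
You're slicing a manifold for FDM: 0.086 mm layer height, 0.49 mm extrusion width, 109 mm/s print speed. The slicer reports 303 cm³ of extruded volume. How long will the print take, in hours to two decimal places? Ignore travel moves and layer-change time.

18.32 hours

Extrusion cross-section = 0.086 × 0.49, so 0.04214 mm².
Total extruded path = 303000/0.04214 = 7190318 mm.
Print-move time: 7190318 / 109 → 65966.2 s.
65966.2 s = 18.32 hours.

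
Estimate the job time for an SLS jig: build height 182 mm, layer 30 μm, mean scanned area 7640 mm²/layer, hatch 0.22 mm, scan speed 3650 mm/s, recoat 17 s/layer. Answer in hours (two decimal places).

Layer count = ceil(182 / 0.03) = 6067.
Hatch length per layer: 7640 / 0.22 → 34727.3 mm.
Per-layer scan time = 34727.3 / 3650 = 9.5143 s.
Time per layer: 9.5143 + 17 → 26.5143 s.
6067 layers × 26.5143 s/layer = 160862.2581 s, i.e. 44.68 hours.

44.68 hours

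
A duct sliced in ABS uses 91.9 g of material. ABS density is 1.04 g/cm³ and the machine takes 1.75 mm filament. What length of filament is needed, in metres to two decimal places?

36.74 m

Extruded volume: 91.9/1.04 = 88.3654 cm³ (88365.4 mm³).
Cross-section of 1.75 mm filament: π·(1.75/2)² = 2.4053 mm².
L = V/A = 88365.4/2.4053 = 36737.79 mm → 36.74 m.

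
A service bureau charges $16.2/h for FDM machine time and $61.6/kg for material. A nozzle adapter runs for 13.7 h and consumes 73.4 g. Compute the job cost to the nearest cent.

$226.46

Machine cost = 16.2 × 13.7 = $221.94.
Feedstock cost: 61.6 × 73.4/1000 → $4.52144.
Total = 221.94 + 4.52144 = 226.46144 ≈ $226.46.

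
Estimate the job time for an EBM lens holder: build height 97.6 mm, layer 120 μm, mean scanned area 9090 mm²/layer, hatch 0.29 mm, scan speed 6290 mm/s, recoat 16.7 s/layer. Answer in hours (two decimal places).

Layer count = ceil(97.6 / 0.12) = 814.
Scan path per layer: 9090 / 0.29 → 31344.8 mm.
Beam time per layer = 31344.8 / 6290 = 4.9833 s.
Per-layer time: 4.9833 + 16.7 → 21.6833 s.
Build time = 814 × 21.6833 = 17650.2062 s = 4.90 hours.

4.90 hours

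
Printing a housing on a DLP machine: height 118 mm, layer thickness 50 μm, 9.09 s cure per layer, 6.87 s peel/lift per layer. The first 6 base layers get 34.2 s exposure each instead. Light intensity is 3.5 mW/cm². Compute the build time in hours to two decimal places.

10.50 hours

Number of layers: 118 / 0.05 → 2360 (rounded up).
Bottom layers = 6 × (34.2 + 6.87), so 246.42 s.
Regular layers = 2354 × (9.09 + 6.87), so 37569.84 s.
Sum: 246.42 + 37569.84 = 37816.26 s → 10.50 hours.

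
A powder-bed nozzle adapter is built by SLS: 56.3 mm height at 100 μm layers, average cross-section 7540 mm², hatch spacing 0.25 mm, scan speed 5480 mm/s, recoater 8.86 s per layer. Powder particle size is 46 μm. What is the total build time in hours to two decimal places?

Layers = ⌈56.3/0.1⌉ = 563.
Hatch length per layer: 7540 / 0.25 → 30160 mm.
Scan time per layer = 30160 / 5480 = 5.5036 s.
Layer cycle = 5.5036 + 8.86, so 14.3636 s.
Total: 563 × 14.3636 s = 8086.7068 s → 2.25 hours.

2.25 hours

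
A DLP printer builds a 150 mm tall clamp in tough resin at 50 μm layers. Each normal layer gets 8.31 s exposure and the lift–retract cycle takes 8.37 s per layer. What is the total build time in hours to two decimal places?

13.90 hours

Number of layers: 150 / 0.05 → 3000 (rounded up).
Each layer takes: 8.31 + 8.37 → 16.68 s.
Build time: 3000 × 16.68 s = 50040 s, i.e. 13.90 hours.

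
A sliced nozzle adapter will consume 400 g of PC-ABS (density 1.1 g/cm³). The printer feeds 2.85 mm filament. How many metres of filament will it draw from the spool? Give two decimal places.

57.00 m

Volume = 400 g / 1.1 g·cm⁻³ = 363.6364 cm³ = 363636.4 mm³.
Cross-section of 2.85 mm filament: π·(2.85/2)² = 6.3794 mm².
L = V/A = 363636.4/6.3794 = 57001.66 mm → 57.00 m.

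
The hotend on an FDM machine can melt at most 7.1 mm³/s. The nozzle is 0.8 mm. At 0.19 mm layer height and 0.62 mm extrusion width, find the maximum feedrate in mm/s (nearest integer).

Bead cross-section: 0.19 × 0.62 → 0.1178 mm².
v_max = Q/A = 7.1/0.1178 = 60.27 mm/s → 60 mm/s.

60 mm/s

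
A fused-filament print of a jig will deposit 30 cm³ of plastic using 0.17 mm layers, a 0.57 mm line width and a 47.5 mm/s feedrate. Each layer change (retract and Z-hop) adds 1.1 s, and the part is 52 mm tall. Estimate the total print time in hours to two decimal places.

Line area: 0.17 × 0.57 → 0.0969 mm².
Path length: 30000 mm³ / 0.0969 mm² → 309597.5 mm.
Print-move time = 309597.5 / 47.5, so 6517.8 s.
Layer count = ceil(52 / 0.17) = 306.
Z-hop total = 306 × 1.1, so 336.6 s.
Altogether 6517.8 + 336.6 = 6854.4 s, i.e. 1.90 hours.

1.90 hours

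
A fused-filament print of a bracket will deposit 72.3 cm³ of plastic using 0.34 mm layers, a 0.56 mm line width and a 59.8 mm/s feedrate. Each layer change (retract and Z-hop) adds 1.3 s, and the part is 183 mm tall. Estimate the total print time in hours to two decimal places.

1.96 hours

Line area: 0.34 × 0.56 → 0.1904 mm².
Total extruded path = 72300/0.1904 = 379726.9 mm.
Extrusion time = 379726.9 / 59.8, so 6349.9 s.
Layer count = ceil(183 / 0.34) = 539.
Z-hop total = 539 × 1.3 = 700.7 s.
Total = 6349.9 + 700.7 = 7050.6 s = 1.96 hours.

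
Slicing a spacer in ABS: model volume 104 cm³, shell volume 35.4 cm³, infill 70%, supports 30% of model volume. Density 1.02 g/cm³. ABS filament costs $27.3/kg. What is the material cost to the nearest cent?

$3.19

Interior volume: 104 − 35.4 → 68.6 cm³.
Infill deposited = 0.70 × 68.6, so 48.02 cm³.
Support = 0.30 × 104, so 31.2 cm³.
Deposited volume = 35.4 + 48.02 + 31.2, so 114.62 cm³.
Mass: 114.62 × 1.02 → 116.9124 g.
Cost = 116.9124 g / 1000 × $27.3/kg = $3.19.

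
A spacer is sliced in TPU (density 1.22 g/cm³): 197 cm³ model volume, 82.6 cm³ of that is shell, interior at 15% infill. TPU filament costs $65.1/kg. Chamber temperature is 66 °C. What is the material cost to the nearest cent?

$7.92

Infill region: 197 − 82.6 → 114.4 cm³.
Infill deposited = 0.15 × 114.4 = 17.16 cm³.
Total extruded = 82.6 + 17.16, so 99.76 cm³.
Mass: 99.76 × 1.22 → 121.7072 g.
At $65.1/kg: 121.7072/1000 × 65.1 = $7.92.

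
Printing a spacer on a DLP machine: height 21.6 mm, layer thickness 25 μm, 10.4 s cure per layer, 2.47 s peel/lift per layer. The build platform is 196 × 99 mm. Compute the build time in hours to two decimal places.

Number of layers: 21.6 / 0.025 → 864 (rounded up).
Cycle time = 10.4 + 2.47 = 12.87 s.
Build time: 864 × 12.87 s = 11119.68 s, i.e. 3.09 hours.

3.09 hours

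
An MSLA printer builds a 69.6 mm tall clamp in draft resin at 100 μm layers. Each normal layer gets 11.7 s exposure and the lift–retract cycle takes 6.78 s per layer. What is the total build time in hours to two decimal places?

3.57 hours

Number of layers: 69.6 / 0.1 → 696 (rounded up).
Per-layer time = 11.7 + 6.78 = 18.48 s.
Build time: 696 × 18.48 s = 12862.08 s, i.e. 3.57 hours.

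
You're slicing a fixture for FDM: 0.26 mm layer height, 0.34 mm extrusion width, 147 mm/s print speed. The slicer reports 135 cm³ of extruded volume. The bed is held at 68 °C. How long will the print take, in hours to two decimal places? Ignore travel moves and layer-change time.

2.89 hours

Line area = 0.26 × 0.34 = 0.0884 mm².
Toolpath length = 135 cm³ / 0.0884 mm² = 135000 / 0.0884 = 1527149.3 mm.
Time extruding = 1527149.3 / 147, so 10388.8 s.
In the requested units: 10388.8 s = 2.89 hours.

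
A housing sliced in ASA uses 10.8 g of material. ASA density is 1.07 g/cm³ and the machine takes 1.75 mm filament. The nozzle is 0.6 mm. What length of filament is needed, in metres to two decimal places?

4.20 m

Extruded volume: 10.8/1.07 = 10.0935 cm³ (10093.5 mm³).
Filament cross-section = π × (1.75/2)² = 2.4053 mm².
L = V/A = 10093.5/2.4053 = 4196.36 mm → 4.20 m.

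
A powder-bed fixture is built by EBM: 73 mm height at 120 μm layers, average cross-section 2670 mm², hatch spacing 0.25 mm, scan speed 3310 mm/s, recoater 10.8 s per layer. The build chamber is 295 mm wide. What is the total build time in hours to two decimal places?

Layer count = ceil(73 / 0.12) = 609.
Hatch length per layer: 2670 / 0.25 → 10680 mm.
Beam time per layer = 10680 / 3310, so 3.2266 s.
Time per layer: 3.2266 + 10.8 → 14.0266 s.
Build time = 609 × 14.0266 = 8542.1994 s = 2.37 hours.

2.37 hours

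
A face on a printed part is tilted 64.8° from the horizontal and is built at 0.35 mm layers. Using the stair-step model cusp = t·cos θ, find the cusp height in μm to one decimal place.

cos(64.8°) = 0.4258, so cusp = 0.35 × 0.4258 = 0.14903 mm → 149.0 μm.

149.0 μm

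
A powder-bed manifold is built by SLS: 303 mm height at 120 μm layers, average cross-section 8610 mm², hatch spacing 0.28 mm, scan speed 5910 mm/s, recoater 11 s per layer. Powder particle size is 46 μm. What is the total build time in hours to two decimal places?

11.36 hours

Number of layers: 303 / 0.12 → 2525 (rounded up).
Hatch length per layer = 8610 / 0.28, so 30750 mm.
Per-layer scan time: 30750 / 5910 → 5.203 s.
Layer cycle = 5.203 + 11, so 16.203 s.
2525 layers × 16.203 s/layer = 40912.575 s, i.e. 11.36 hours.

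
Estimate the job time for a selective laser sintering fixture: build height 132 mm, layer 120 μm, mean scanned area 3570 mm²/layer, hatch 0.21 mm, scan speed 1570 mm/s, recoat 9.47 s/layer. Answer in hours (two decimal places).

Layer count = ceil(132 / 0.12) = 1100.
Scan path per layer: 3570 / 0.21 → 17000 mm.
Laser time per layer: 17000 / 1570 → 10.828 s.
Time per layer = 10.828 + 9.47, so 20.298 s.
Total: 1100 × 20.298 s = 22327.8 s → 6.20 hours.

6.20 hours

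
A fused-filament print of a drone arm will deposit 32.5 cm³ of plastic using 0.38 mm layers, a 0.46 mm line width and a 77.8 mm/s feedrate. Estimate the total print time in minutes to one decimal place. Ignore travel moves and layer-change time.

Bead cross-section = 0.38 × 0.46 = 0.1748 mm².
Path length: 32500 mm³ / 0.1748 mm² → 185926.8 mm.
Time extruding = 185926.8 / 77.8 = 2389.8 s.
2389.8 s = 39.8 minutes.

39.8 minutes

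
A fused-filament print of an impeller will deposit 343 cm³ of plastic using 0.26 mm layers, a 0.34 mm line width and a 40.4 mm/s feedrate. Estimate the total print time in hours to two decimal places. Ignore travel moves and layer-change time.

Line area: 0.26 × 0.34 → 0.0884 mm².
Toolpath length = 343 cm³ / 0.0884 mm² = 343000 / 0.0884 = 3880090.5 mm.
Time extruding: 3880090.5 / 40.4 → 96041.8 s.
Converting: 96041.8 s = 26.68 hours.

26.68 hours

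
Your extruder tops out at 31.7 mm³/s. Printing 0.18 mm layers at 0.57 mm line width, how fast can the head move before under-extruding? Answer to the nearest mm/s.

Bead cross-section = 0.18 × 0.57 = 0.1026 mm².
Max speed = 31.7 / 0.1026 = 308.97 ≈ 309 mm/s.

309 mm/s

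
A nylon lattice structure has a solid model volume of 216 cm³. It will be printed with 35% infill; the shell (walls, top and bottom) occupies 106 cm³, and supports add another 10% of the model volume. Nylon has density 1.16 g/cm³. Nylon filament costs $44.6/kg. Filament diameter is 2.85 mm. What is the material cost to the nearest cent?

Infill region = 216 − 106, so 110 cm³.
Deposited infill: 0.35 × 110 → 38.5 cm³.
Support: 0.10 × 216 → 21.6 cm³.
Total printed volume = 106 + 38.5 + 21.6 = 166.1 cm³.
Mass: 166.1 × 1.16 → 192.676 g.
Cost = 192.676 g / 1000 × $44.6/kg = $8.59.

$8.59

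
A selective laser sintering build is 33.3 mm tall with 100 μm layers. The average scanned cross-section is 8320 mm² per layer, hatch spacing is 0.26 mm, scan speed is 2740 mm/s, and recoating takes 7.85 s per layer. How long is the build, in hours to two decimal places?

Layer count = ceil(33.3 / 0.1) = 333.
Scan path per layer = 8320 / 0.26 = 32000 mm.
Per-layer scan time = 32000 / 2740 = 11.6788 s.
Per-layer time = 11.6788 + 7.85, so 19.5288 s.
Total: 333 × 19.5288 s = 6503.0904 s → 1.81 hours.

1.81 hours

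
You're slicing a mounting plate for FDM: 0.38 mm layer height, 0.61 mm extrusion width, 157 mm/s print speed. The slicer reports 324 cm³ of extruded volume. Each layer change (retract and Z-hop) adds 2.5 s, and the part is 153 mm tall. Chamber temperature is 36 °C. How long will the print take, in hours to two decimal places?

2.75 hours

Line area: 0.38 × 0.61 → 0.2318 mm².
Total extruded path = 324000/0.2318 = 1397756.7 mm.
Time extruding = 1397756.7 / 157 = 8902.9 s.
Layer count = ceil(153 / 0.38) = 403.
Layer-change overhead: 403 × 2.5 → 1007.5 s.
Altogether 8902.9 + 1007.5 = 9910.4 s, i.e. 2.75 hours.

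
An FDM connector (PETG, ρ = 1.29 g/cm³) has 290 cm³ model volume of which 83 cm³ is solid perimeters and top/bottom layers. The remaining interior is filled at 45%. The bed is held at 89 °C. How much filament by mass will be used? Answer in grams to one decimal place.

Volume inside the shell = 290 − 83, so 207 cm³.
Infill volume = 0.45 × 207 = 93.15 cm³.
Deposited volume = 83 + 93.15 = 176.15 cm³.
Mass: 176.15 × 1.29 → 227.2335 g.

227.2 g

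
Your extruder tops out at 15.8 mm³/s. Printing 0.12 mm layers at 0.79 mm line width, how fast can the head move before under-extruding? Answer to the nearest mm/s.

167 mm/s

Bead cross-section = 0.12 × 0.79 = 0.0948 mm².
v_max = Q/A = 15.8/0.0948 = 166.67 mm/s → 167 mm/s.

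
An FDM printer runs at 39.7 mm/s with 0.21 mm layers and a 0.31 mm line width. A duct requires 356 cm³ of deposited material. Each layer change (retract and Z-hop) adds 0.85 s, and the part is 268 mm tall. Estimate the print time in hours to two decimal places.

38.56 hours

Line area = 0.21 × 0.31, so 0.0651 mm².
Total extruded path = 356000/0.0651 = 5468510 mm.
Print-move time: 5468510 / 39.7 → 137745.8 s.
Layers = ⌈268/0.21⌉ = 1277.
Layer-change overhead = 1277 × 0.85, so 1085.45 s.
Total = 137745.8 + 1085.45 = 138831.25 s = 38.56 hours.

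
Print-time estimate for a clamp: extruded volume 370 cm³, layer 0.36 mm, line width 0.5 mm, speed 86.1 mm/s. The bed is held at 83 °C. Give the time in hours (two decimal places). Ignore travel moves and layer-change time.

Line area: 0.36 × 0.5 → 0.18 mm².
Total extruded path = 370000/0.18 = 2055555.6 mm.
Time extruding = 2055555.6 / 86.1, so 23874 s.
In the requested units: 23874 s = 6.63 hours.

6.63 hours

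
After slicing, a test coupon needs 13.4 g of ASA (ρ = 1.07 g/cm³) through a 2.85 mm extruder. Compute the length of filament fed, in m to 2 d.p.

Volume = 13.4 g / 1.07 g·cm⁻³ = 12.5234 cm³ = 12523.4 mm³.
A = π r² = π × 1.425² = 6.3794 mm².
Length = 12523.4 / 6.3794 = 1963.1 mm = 1.96 m.

1.96 m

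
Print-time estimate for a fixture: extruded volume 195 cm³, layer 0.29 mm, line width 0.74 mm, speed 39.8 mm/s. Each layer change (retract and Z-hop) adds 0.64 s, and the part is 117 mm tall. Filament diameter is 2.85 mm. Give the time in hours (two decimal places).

6.41 hours

Line area: 0.29 × 0.74 → 0.2146 mm².
Total extruded path = 195000/0.2146 = 908667.3 mm.
Time extruding = 908667.3 / 39.8 = 22830.8 s.
Layer count = ceil(117 / 0.29) = 404.
Non-print overhead = 404 × 0.64 = 258.56 s.
Altogether 22830.8 + 258.56 = 23089.36 s, i.e. 6.41 hours.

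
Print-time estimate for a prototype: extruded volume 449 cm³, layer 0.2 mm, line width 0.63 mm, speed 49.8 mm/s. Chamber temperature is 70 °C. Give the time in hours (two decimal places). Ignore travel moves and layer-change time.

Line area = 0.2 × 0.63, so 0.126 mm².
Toolpath length = 449 cm³ / 0.126 mm² = 449000 / 0.126 = 3563492.1 mm.
Time extruding = 3563492.1 / 49.8, so 71556.1 s.
In the requested units: 71556.1 s = 19.88 hours.

19.88 hours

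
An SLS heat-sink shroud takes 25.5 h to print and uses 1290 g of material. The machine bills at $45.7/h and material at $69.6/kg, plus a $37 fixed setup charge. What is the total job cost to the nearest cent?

$1292.13

Time charge = 45.7 × 25.5, so $1165.35.
Feedstock cost = 69.6 × 1290/1000 = $89.784.
Adding setup: 1165.35 + 89.784 + 37 → 1292.134 ≈ $1292.13.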